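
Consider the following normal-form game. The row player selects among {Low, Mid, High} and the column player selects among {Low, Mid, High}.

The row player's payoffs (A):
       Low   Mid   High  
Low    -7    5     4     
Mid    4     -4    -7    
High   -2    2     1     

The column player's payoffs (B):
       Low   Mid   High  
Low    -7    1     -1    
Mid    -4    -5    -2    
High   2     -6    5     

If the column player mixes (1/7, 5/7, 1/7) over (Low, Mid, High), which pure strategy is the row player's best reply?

Low

The row player's best reply maximizes expected payoff against the mix.
Low: (1/7)·(-7) + (5/7)·5 + (1/7)·4 = 22/7
Mid: (1/7)·4 + (5/7)·(-4) + (1/7)·(-7) = -23/7
High: (1/7)·(-2) + (5/7)·2 + (1/7)·1 = 9/7
Highest expected payoff is 22/7, from Low.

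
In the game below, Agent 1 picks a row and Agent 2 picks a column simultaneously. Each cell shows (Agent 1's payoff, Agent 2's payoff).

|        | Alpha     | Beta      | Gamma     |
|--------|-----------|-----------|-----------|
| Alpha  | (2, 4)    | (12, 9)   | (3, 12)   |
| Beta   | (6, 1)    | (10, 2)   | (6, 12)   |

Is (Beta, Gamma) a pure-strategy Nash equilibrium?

Yes

Holding Agent 2 at Gamma: Agent 1 gets 6 from Beta, versus 3 from Alpha. No profitable deviation for Agent 1.
Holding Agent 1 at Beta: Agent 2 gets 12 from Gamma, versus 1 from Alpha, 2 from Beta. No profitable deviation for Agent 2 either.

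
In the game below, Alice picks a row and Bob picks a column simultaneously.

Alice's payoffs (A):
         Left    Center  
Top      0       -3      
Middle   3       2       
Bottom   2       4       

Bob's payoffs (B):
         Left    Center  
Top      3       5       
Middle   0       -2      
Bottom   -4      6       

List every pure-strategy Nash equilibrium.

(Middle, Left) and (Bottom, Center)

Find each player's best response to every opponent strategy; NE are the intersections.
Alice's best responses — vs Left: Middle (payoff 3); vs Center: Bottom (payoff 4).
Bob's best responses — vs Top: Center (payoff 5); vs Middle: Left (payoff 0); vs Bottom: Center (payoff 6).
Mutual best responses occur at (Middle, Left) and (Bottom, Center); at each, neither player gains by switching.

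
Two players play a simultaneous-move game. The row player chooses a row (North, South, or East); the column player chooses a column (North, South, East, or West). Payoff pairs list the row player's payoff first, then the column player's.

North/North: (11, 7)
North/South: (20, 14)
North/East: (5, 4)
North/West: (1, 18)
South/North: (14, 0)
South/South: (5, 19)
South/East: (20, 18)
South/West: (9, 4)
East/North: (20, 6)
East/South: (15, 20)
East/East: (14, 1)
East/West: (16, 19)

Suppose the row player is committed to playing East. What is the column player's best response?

With the row player fixed at East, the column player's payoffs are: North → 6, South → 20, East → 1, West → 19.
The maximum is 20, achieved by South.

South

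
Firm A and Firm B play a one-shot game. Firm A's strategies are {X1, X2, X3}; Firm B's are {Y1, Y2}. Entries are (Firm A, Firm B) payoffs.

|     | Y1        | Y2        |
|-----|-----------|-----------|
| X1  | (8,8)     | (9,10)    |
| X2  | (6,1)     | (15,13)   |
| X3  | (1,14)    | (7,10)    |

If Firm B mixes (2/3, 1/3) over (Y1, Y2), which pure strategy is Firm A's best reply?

X2

Compute Firm A's expected payoff from each pure strategy against the given mix.
X1: (2/3)·8 + (1/3)·9 = 25/3
X2: (2/3)·6 + (1/3)·15 = 9
X3: (2/3)·1 + (1/3)·7 = 3
Highest expected payoff is 9, from X2.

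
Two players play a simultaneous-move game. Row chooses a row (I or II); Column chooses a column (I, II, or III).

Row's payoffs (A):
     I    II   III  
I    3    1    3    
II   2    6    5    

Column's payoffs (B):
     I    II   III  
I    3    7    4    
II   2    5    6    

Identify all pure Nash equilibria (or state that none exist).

(II, III)

A profile is a Nash equilibrium when each player is best-responding to the other.
Row's best responses — vs I: I (payoff 3); vs II: II (payoff 6); vs III: II (payoff 5).
Column's best responses — vs I: II (payoff 7); vs II: III (payoff 6).
The only mutual best response is (II, III); neither player gains by switching there.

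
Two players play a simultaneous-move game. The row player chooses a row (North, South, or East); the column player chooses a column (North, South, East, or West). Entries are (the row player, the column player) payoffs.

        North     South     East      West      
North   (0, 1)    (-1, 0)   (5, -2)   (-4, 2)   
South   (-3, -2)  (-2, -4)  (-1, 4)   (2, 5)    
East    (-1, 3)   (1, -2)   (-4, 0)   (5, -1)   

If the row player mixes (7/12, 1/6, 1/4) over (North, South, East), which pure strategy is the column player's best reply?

Compute the column player's expected payoff from each pure strategy against the given mix.
North: (7/12)·1 + (1/6)·(-2) + (1/4)·3 = 1
South: (7/12)·0 + (1/6)·(-4) + (1/4)·(-2) = -7/6
East: (7/12)·(-2) + (1/6)·4 + (1/4)·0 = -1/2
West: (7/12)·2 + (1/6)·5 + (1/4)·(-1) = 7/4
Highest expected payoff is 7/4, from West.

West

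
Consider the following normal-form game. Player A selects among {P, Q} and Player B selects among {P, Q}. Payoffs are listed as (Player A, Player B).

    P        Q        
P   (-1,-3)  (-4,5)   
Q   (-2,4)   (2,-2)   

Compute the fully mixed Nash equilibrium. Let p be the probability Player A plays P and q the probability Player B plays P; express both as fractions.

p = 3/7, q = 6/7

Each player's mixing probability is pinned down by making the *other* player indifferent.
Player B indifferent between P and Q: p·(-3) + (1−p)·4 = p·5 + (1−p)·(-2) ⟹ 4 + (-7)p = (-2) + 7p ⟹ p = 3/7.
Player A indifferent between P and Q: q·(-1) + (1−q)·(-4) = q·(-2) + (1−q)·2 ⟹ (-4) + 3q = 2 + (-4)q ⟹ q = 6/7.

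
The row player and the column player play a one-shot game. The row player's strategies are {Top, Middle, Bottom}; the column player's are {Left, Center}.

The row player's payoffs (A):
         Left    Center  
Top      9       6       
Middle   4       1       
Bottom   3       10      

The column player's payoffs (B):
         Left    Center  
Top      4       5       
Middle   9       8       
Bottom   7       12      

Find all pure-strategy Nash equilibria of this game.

(Bottom, Center)

A profile is a Nash equilibrium when each player is best-responding to the other.
The row player's best responses — vs Left: Top (payoff 9); vs Center: Bottom (payoff 10).
The column player's best responses — vs Top: Center (payoff 5); vs Middle: Left (payoff 9); vs Bottom: Center (payoff 12).
The only mutual best response is (Bottom, Center); neither player gains by switching there.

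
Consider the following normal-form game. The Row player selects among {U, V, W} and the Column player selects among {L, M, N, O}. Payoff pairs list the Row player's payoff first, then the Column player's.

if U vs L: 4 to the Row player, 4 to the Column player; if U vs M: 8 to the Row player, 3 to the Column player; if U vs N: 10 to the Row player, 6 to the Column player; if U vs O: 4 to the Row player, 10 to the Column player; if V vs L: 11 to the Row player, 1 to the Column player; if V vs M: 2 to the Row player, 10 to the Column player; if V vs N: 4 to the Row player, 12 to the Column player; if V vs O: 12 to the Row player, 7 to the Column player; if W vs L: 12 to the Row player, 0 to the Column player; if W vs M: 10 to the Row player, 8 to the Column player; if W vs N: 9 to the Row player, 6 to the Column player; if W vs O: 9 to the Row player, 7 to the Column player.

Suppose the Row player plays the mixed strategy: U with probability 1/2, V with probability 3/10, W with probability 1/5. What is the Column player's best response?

The Column player's best reply maximizes expected payoff against the mix.
L: (1/2)·4 + (3/10)·1 + (1/5)·0 = 23/10
M: (1/2)·3 + (3/10)·10 + (1/5)·8 = 61/10
N: (1/2)·6 + (3/10)·12 + (1/5)·6 = 39/5
O: (1/2)·10 + (3/10)·7 + (1/5)·7 = 17/2
Highest expected payoff is 17/2, from O.

O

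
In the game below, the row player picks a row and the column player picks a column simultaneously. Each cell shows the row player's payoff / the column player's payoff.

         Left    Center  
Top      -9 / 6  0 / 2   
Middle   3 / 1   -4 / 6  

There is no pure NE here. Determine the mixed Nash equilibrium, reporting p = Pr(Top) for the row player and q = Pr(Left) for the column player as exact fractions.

Each player's mixing probability is pinned down by making the *other* player indifferent.
The column player indifferent between Left and Center: p·6 + (1−p)·1 = p·2 + (1−p)·6 ⟹ 1 + 5p = 6 + (-4)p ⟹ p = 5/9.
The row player indifferent between Top and Middle: q·(-9) + (1−q)·0 = q·3 + (1−q)·(-4) ⟹ 0 + (-9)q = (-4) + 7q ⟹ q = 1/4.

p = 5/9, q = 1/4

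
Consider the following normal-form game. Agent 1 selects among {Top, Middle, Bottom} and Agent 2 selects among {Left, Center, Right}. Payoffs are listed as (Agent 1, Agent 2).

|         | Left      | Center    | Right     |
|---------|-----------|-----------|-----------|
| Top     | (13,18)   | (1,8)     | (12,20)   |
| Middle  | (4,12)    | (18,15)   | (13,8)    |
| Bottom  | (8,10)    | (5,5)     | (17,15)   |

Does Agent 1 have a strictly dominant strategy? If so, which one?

No strictly dominant strategy

A strategy is strictly dominant if it gives Agent 1 a strictly higher payoff than every other strategy, against every choice by the opponent.
Top is not dominant: against Center, Middle gives 18 > 1.
Middle is not dominant: against Left, Top gives 13 > 4.
Bottom is not dominant: against Left, Top gives 13 > 8.
No single strategy is best against every opponent action.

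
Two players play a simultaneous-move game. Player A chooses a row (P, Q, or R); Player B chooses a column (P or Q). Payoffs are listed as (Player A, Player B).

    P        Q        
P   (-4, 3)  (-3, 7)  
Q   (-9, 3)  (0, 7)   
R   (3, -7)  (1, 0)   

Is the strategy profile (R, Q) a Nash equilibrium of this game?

Yes

Holding Player B at Q: Player A gets 1 from R, versus -3 from P, 0 from Q. No profitable deviation for Player A.
Holding Player A at R: Player B gets 0 from Q, versus -7 from P. No profitable deviation for Player B either.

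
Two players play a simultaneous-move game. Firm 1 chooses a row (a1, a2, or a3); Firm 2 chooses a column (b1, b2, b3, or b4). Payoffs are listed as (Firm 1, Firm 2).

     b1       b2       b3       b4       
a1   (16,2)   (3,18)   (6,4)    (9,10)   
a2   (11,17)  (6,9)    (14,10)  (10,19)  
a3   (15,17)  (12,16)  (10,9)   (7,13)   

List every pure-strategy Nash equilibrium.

(a2, b4)

Check mutual best responses: a cell is a NE iff neither player can gain by unilaterally deviating.
Firm 1's best responses — vs b1: a1 (payoff 16); vs b2: a3 (payoff 12); vs b3: a2 (payoff 14); vs b4: a2 (payoff 10).
Firm 2's best responses — vs a1: b2 (payoff 18); vs a2: b4 (payoff 19); vs a3: b1 (payoff 17).
The only mutual best response is (a2, b4); neither player gains by switching there.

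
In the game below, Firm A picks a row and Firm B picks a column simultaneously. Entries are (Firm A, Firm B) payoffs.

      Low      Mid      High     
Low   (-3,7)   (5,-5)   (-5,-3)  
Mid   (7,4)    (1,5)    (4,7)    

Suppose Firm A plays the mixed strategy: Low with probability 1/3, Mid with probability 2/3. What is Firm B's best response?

Firm B's best reply maximizes expected payoff against the mix.
Low: (1/3)·7 + (2/3)·4 = 5
Mid: (1/3)·(-5) + (2/3)·5 = 5/3
High: (1/3)·(-3) + (2/3)·7 = 11/3
Highest expected payoff is 5, from Low.

Low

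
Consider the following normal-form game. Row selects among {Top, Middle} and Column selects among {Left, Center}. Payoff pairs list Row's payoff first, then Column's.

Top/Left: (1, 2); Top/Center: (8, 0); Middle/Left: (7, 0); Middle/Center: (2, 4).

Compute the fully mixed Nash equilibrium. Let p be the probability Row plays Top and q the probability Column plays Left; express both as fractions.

p = 2/3, q = 1/2

In a mixed NE each player is indifferent between their pure strategies, so the opponent's mix sets the indifference.
Column indifferent between Left and Center: p·2 + (1−p)·0 = p·0 + (1−p)·4 ⟹ 0 + 2p = 4 + (-4)p ⟹ p = 2/3.
Row indifferent between Top and Middle: q·1 + (1−q)·8 = q·7 + (1−q)·2 ⟹ 8 + (-7)q = 2 + 5q ⟹ q = 1/2.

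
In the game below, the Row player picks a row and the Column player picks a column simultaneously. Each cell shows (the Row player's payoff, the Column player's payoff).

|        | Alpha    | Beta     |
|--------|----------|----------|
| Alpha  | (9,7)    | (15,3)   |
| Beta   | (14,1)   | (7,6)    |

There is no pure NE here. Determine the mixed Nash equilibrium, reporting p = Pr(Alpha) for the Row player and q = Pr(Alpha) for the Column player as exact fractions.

In a mixed NE each player is indifferent between their pure strategies, so the opponent's mix sets the indifference.
The Column player indifferent between Alpha and Beta: p·7 + (1−p)·1 = p·3 + (1−p)·6 ⟹ 1 + 6p = 6 + (-3)p ⟹ p = 5/9.
The Row player indifferent between Alpha and Beta: q·9 + (1−q)·15 = q·14 + (1−q)·7 ⟹ 15 + (-6)q = 7 + 7q ⟹ q = 8/13.

p = 5/9, q = 8/13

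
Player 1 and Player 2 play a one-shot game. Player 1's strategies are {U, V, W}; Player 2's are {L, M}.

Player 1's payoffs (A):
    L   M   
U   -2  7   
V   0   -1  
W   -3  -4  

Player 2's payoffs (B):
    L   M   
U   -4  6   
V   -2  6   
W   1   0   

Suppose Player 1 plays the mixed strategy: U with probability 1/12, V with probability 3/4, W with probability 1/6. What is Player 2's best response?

Compute Player 2's expected payoff from each pure strategy against the given mix.
L: (1/12)·(-4) + (3/4)·(-2) + (1/6)·1 = -5/3
M: (1/12)·6 + (3/4)·6 + (1/6)·0 = 5
Highest expected payoff is 5, from M.

M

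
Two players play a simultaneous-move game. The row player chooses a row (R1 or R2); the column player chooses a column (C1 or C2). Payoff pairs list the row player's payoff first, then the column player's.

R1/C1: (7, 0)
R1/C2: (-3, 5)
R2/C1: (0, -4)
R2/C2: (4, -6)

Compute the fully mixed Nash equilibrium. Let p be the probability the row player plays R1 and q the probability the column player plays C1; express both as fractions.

In a mixed NE each player is indifferent between their pure strategies, so the opponent's mix sets the indifference.
The column player indifferent between C1 and C2: p·0 + (1−p)·(-4) = p·5 + (1−p)·(-6) ⟹ (-4) + 4p = (-6) + 11p ⟹ p = 2/7.
The row player indifferent between R1 and R2: q·7 + (1−q)·(-3) = q·0 + (1−q)·4 ⟹ (-3) + 10q = 4 + (-4)q ⟹ q = 1/2.

p = 2/7, q = 1/2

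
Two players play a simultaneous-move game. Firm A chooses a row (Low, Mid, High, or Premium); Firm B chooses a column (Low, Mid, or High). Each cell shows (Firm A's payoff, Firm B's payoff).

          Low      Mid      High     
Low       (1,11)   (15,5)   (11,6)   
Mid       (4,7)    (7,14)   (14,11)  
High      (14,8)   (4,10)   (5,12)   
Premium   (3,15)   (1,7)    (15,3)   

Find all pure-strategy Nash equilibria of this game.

No pure-strategy Nash equilibrium

Find each player's best response to every opponent strategy; NE are the intersections.
Firm A's best responses — vs Low: High (payoff 14); vs Mid: Low (payoff 15); vs High: Premium (payoff 15).
Firm B's best responses — vs Low: Low (payoff 11); vs Mid: Mid (payoff 14); vs High: High (payoff 12); vs Premium: Low (payoff 15).
No cell has both players best-responding. For instance, Firm A's best reply to Mid is Low, but against Low Firm B prefers Low over Mid.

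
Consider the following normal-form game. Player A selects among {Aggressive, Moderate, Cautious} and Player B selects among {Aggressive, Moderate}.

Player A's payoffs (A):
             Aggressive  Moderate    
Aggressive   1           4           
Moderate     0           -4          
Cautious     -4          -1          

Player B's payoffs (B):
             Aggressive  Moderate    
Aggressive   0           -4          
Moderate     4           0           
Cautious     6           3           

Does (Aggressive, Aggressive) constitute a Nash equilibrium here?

Holding Player B at Aggressive: Player A gets 1 from Aggressive, versus 0 from Moderate, -4 from Cautious. No profitable deviation for Player A.
Holding Player A at Aggressive: Player B gets 0 from Aggressive, versus -4 from Moderate. No profitable deviation for Player B either.

Yes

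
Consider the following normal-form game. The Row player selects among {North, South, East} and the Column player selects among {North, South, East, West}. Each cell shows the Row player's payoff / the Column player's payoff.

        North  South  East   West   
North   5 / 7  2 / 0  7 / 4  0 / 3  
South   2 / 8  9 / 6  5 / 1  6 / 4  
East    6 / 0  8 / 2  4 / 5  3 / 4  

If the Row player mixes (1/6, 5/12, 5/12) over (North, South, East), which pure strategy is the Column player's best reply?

The Column player's best reply maximizes expected payoff against the mix.
North: (1/6)·7 + (5/12)·8 + (5/12)·0 = 9/2
South: (1/6)·0 + (5/12)·6 + (5/12)·2 = 10/3
East: (1/6)·4 + (5/12)·1 + (5/12)·5 = 19/6
West: (1/6)·3 + (5/12)·4 + (5/12)·4 = 23/6
Highest expected payoff is 9/2, from North.

North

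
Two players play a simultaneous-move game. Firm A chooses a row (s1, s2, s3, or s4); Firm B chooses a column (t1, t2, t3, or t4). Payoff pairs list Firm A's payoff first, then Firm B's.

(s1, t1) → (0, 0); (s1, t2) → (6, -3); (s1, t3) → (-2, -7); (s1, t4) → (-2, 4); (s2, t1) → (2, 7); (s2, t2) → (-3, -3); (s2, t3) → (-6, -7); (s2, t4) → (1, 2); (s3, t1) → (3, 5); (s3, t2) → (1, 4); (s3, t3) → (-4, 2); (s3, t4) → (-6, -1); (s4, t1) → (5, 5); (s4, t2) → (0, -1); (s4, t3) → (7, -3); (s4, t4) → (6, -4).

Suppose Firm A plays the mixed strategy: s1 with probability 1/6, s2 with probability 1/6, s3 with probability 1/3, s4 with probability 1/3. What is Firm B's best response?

t1

Compute Firm B's expected payoff from each pure strategy against the given mix.
t1: (1/6)·0 + (1/6)·7 + (1/3)·5 + (1/3)·5 = 9/2
t2: (1/6)·(-3) + (1/6)·(-3) + (1/3)·4 + (1/3)·(-1) = 0
t3: (1/6)·(-7) + (1/6)·(-7) + (1/3)·2 + (1/3)·(-3) = -8/3
t4: (1/6)·4 + (1/6)·2 + (1/3)·(-1) + (1/3)·(-4) = -2/3
Highest expected payoff is 9/2, from t1.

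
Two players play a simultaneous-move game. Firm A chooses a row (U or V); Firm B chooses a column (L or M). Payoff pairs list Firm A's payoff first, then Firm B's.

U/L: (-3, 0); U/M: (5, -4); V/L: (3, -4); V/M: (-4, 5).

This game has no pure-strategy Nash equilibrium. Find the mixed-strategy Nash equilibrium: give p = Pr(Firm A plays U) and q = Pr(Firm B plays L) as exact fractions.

p = 9/13, q = 3/5

Each player's mixing probability is pinned down by making the *other* player indifferent.
Firm B indifferent between L and M: p·0 + (1−p)·(-4) = p·(-4) + (1−p)·5 ⟹ (-4) + 4p = 5 + (-9)p ⟹ p = 9/13.
Firm A indifferent between U and V: q·(-3) + (1−q)·5 = q·3 + (1−q)·(-4) ⟹ 5 + (-8)q = (-4) + 7q ⟹ q = 3/5.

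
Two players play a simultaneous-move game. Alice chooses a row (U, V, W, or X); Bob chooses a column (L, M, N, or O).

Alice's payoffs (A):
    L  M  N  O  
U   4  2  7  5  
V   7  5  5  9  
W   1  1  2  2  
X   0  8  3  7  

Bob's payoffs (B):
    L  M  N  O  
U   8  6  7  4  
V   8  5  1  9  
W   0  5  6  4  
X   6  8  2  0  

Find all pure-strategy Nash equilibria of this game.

Find each player's best response to every opponent strategy; NE are the intersections.
Alice's best responses — vs L: V (payoff 7); vs M: X (payoff 8); vs N: U (payoff 7); vs O: V (payoff 9).
Bob's best responses — vs U: L (payoff 8); vs V: O (payoff 9); vs W: N (payoff 6); vs X: M (payoff 8).
Mutual best responses occur at (V, O) and (X, M); at each, neither player gains by switching.

(V, O) and (X, M)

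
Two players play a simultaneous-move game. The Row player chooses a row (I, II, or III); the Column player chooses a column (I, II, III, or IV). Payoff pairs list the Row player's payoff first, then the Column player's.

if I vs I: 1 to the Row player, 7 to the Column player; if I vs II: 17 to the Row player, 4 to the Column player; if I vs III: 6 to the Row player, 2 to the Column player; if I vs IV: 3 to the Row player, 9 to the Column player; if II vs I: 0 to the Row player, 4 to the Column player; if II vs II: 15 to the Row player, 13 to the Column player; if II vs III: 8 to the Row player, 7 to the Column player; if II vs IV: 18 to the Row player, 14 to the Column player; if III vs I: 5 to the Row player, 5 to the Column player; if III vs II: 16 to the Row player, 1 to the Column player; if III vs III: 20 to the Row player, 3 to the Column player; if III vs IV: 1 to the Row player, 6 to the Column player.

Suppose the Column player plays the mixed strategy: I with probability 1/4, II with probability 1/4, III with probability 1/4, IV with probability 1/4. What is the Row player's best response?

III

Compute the Row player's expected payoff from each pure strategy against the given mix.
I: (1/4)·1 + (1/4)·17 + (1/4)·6 + (1/4)·3 = 27/4
II: (1/4)·0 + (1/4)·15 + (1/4)·8 + (1/4)·18 = 41/4
III: (1/4)·5 + (1/4)·16 + (1/4)·20 + (1/4)·1 = 21/2
Highest expected payoff is 21/2, from III.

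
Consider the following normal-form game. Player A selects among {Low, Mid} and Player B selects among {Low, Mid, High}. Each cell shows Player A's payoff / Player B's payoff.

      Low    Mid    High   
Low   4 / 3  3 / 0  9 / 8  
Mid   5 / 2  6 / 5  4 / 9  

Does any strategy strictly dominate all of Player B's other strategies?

High

A strategy is strictly dominant if it gives Player B a strictly higher payoff than every other strategy, against every choice by the opponent.
High strictly dominates: vs Low: 8 > each of {3, 0}; vs Mid: 9 > each of {2, 5}.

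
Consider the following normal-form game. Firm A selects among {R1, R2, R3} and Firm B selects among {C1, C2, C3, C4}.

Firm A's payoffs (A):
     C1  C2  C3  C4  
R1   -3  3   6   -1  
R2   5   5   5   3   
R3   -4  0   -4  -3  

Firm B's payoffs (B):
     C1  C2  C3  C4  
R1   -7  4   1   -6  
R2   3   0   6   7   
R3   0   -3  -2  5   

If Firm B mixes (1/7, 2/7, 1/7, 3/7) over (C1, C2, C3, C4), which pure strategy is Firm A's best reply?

R2

Compute Firm A's expected payoff from each pure strategy against the given mix.
R1: (1/7)·(-3) + (2/7)·3 + (1/7)·6 + (3/7)·(-1) = 6/7
R2: (1/7)·5 + (2/7)·5 + (1/7)·5 + (3/7)·3 = 29/7
R3: (1/7)·(-4) + (2/7)·0 + (1/7)·(-4) + (3/7)·(-3) = -17/7
Highest expected payoff is 29/7, from R2.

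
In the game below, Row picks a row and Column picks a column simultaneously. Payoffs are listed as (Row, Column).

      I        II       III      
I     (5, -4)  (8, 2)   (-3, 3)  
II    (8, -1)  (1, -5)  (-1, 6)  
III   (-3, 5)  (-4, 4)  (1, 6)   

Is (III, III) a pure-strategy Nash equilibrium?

Holding Column at III: Row gets 1 from III, versus -3 from I, -1 from II. No profitable deviation for Row.
Holding Row at III: Column gets 6 from III, versus 5 from I, 4 from II. No profitable deviation for Column either.

Yes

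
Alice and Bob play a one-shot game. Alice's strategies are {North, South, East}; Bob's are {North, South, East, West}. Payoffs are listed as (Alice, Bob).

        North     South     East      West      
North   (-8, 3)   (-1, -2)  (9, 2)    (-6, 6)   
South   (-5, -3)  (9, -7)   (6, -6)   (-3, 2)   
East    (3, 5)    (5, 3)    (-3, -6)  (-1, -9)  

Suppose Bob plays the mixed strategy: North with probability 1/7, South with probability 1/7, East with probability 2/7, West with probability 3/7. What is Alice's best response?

Alice's best reply maximizes expected payoff against the mix.
North: (1/7)·(-8) + (1/7)·(-1) + (2/7)·9 + (3/7)·(-6) = -9/7
South: (1/7)·(-5) + (1/7)·9 + (2/7)·6 + (3/7)·(-3) = 1
East: (1/7)·3 + (1/7)·5 + (2/7)·(-3) + (3/7)·(-1) = -1/7
Highest expected payoff is 1, from South.

South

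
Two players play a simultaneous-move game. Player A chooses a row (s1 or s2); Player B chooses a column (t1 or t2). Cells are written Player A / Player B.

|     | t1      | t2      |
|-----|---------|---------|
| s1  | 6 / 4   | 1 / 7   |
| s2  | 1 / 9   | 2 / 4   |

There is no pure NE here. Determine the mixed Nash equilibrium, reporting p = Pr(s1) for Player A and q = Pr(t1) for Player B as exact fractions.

In a mixed NE each player is indifferent between their pure strategies, so the opponent's mix sets the indifference.
Player B indifferent between t1 and t2: p·4 + (1−p)·9 = p·7 + (1−p)·4 ⟹ 9 + (-5)p = 4 + 3p ⟹ p = 5/8.
Player A indifferent between s1 and s2: q·6 + (1−q)·1 = q·1 + (1−q)·2 ⟹ 1 + 5q = 2 + (-1)q ⟹ q = 1/6.

p = 5/8, q = 1/6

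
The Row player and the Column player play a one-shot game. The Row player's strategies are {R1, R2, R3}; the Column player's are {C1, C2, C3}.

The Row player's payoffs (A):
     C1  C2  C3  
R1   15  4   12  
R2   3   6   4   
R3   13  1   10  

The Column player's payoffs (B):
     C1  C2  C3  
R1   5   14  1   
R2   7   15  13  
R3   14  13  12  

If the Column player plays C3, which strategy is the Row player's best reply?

With the Column player fixed at C3, the Row player's payoffs are: R1 → 12, R2 → 4, R3 → 10.
The maximum is 12, achieved by R1.

R1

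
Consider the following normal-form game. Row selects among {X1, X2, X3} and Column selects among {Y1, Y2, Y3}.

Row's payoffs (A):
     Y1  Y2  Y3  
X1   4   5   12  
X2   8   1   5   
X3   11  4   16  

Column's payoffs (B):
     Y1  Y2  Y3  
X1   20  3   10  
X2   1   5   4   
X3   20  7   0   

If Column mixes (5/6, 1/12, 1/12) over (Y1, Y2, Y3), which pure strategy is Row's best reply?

X3

Compute Row's expected payoff from each pure strategy against the given mix.
X1: (5/6)·4 + (1/12)·5 + (1/12)·12 = 19/4
X2: (5/6)·8 + (1/12)·1 + (1/12)·5 = 43/6
X3: (5/6)·11 + (1/12)·4 + (1/12)·16 = 65/6
Highest expected payoff is 65/6, from X3.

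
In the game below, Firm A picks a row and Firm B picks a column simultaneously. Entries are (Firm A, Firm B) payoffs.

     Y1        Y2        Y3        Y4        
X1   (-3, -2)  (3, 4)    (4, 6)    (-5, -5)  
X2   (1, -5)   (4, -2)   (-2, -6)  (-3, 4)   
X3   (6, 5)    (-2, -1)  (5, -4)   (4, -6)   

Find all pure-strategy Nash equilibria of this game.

Check mutual best responses: a cell is a NE iff neither player can gain by unilaterally deviating.
Firm A's best responses — vs Y1: X3 (payoff 6); vs Y2: X2 (payoff 4); vs Y3: X3 (payoff 5); vs Y4: X3 (payoff 4).
Firm B's best responses — vs X1: Y3 (payoff 6); vs X2: Y4 (payoff 4); vs X3: Y1 (payoff 5).
The only mutual best response is (X3, Y1); neither player gains by switching there.

(X3, Y1)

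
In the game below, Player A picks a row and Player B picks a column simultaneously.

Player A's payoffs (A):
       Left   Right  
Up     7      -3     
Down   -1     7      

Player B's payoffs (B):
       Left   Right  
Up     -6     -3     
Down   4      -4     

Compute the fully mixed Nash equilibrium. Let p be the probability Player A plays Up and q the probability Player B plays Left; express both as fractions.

In a mixed NE each player is indifferent between their pure strategies, so the opponent's mix sets the indifference.
Player B indifferent between Left and Right: p·(-6) + (1−p)·4 = p·(-3) + (1−p)·(-4) ⟹ 4 + (-10)p = (-4) + 1p ⟹ p = 8/11.
Player A indifferent between Up and Down: q·7 + (1−q)·(-3) = q·(-1) + (1−q)·7 ⟹ (-3) + 10q = 7 + (-8)q ⟹ q = 5/9.

p = 8/11, q = 5/9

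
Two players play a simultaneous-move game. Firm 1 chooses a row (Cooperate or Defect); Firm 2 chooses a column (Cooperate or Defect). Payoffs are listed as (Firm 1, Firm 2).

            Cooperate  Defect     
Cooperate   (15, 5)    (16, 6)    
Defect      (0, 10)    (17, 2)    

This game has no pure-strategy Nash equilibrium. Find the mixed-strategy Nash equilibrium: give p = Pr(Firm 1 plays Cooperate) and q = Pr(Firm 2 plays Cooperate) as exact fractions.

Each player's mixing probability is pinned down by making the *other* player indifferent.
Firm 2 indifferent between Cooperate and Defect: p·5 + (1−p)·10 = p·6 + (1−p)·2 ⟹ 10 + (-5)p = 2 + 4p ⟹ p = 8/9.
Firm 1 indifferent between Cooperate and Defect: q·15 + (1−q)·16 = q·0 + (1−q)·17 ⟹ 16 + (-1)q = 17 + (-17)q ⟹ q = 1/16.

p = 8/9, q = 1/16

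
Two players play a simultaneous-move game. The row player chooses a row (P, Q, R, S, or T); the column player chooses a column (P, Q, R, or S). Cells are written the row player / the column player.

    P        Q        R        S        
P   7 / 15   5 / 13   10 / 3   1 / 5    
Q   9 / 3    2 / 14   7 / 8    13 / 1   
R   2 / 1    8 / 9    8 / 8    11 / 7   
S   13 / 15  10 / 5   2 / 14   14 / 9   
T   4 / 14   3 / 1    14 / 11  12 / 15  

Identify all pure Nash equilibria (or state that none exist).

A profile is a Nash equilibrium when each player is best-responding to the other.
The row player's best responses — vs P: S (payoff 13); vs Q: S (payoff 10); vs R: T (payoff 14); vs S: S (payoff 14).
The column player's best responses — vs P: P (payoff 15); vs Q: Q (payoff 14); vs R: Q (payoff 9); vs S: P (payoff 15); vs T: S (payoff 15).
The only mutual best response is (S, P); neither player gains by switching there.

(S, P)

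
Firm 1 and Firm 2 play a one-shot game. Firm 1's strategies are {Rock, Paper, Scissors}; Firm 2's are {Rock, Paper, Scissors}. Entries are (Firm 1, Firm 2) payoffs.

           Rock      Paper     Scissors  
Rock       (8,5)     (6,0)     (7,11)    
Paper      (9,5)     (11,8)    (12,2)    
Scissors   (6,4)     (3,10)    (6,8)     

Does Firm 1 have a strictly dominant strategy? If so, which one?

Paper

A strategy is strictly dominant if it gives Firm 1 a strictly higher payoff than every other strategy, against every choice by the opponent.
Paper strictly dominates: vs Rock: 9 > each of {8, 6}; vs Paper: 11 > each of {6, 3}; vs Scissors: 12 > each of {7, 6}.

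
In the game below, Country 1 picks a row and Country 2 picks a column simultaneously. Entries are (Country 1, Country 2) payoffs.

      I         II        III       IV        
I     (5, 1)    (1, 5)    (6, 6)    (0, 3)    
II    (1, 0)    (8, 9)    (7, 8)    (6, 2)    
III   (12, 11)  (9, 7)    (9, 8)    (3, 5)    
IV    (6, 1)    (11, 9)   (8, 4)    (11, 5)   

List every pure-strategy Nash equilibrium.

Find each player's best response to every opponent strategy; NE are the intersections.
Country 1's best responses — vs I: III (payoff 12); vs II: IV (payoff 11); vs III: III (payoff 9); vs IV: IV (payoff 11).
Country 2's best responses — vs I: III (payoff 6); vs II: II (payoff 9); vs III: I (payoff 11); vs IV: II (payoff 9).
Mutual best responses occur at (III, I) and (IV, II); at each, neither player gains by switching.

(III, I) and (IV, II)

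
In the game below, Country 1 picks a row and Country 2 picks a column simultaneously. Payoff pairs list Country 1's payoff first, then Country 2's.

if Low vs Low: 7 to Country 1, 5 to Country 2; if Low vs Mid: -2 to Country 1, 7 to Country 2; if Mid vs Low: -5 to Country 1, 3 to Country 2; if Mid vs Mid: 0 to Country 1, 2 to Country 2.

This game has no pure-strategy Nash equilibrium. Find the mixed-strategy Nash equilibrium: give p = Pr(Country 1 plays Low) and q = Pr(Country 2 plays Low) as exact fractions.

p = 1/3, q = 1/7

Each player's mixing probability is pinned down by making the *other* player indifferent.
Country 2 indifferent between Low and Mid: p·5 + (1−p)·3 = p·7 + (1−p)·2 ⟹ 3 + 2p = 2 + 5p ⟹ p = 1/3.
Country 1 indifferent between Low and Mid: q·7 + (1−q)·(-2) = q·(-5) + (1−q)·0 ⟹ (-2) + 9q = 0 + (-5)q ⟹ q = 1/7.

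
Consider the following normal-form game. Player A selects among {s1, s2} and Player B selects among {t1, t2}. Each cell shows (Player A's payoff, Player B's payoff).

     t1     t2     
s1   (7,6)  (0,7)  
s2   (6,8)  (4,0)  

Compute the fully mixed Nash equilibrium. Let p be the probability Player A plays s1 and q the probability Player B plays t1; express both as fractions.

p = 8/9, q = 4/5

In a mixed NE each player is indifferent between their pure strategies, so the opponent's mix sets the indifference.
Player B indifferent between t1 and t2: p·6 + (1−p)·8 = p·7 + (1−p)·0 ⟹ 8 + (-2)p = 0 + 7p ⟹ p = 8/9.
Player A indifferent between s1 and s2: q·7 + (1−q)·0 = q·6 + (1−q)·4 ⟹ 0 + 7q = 4 + 2q ⟹ q = 4/5.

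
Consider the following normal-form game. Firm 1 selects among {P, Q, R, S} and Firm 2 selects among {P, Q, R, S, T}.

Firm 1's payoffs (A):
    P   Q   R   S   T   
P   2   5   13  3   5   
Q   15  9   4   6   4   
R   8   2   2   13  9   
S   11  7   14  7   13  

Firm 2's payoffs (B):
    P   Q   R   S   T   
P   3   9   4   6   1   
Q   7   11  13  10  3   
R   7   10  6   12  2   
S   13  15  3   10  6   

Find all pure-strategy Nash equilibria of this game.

Find each player's best response to every opponent strategy; NE are the intersections.
Firm 1's best responses — vs P: Q (payoff 15); vs Q: Q (payoff 9); vs R: S (payoff 14); vs S: R (payoff 13); vs T: S (payoff 13).
Firm 2's best responses — vs P: Q (payoff 9); vs Q: R (payoff 13); vs R: S (payoff 12); vs S: Q (payoff 15).
The only mutual best response is (R, S); neither player gains by switching there.

(R, S)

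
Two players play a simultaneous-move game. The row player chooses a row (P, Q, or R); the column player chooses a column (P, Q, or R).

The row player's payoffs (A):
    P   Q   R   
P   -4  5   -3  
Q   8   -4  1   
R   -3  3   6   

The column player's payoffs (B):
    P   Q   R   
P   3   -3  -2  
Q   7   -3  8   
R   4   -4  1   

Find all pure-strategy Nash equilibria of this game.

Find each player's best response to every opponent strategy; NE are the intersections.
The row player's best responses — vs P: Q (payoff 8); vs Q: P (payoff 5); vs R: R (payoff 6).
The column player's best responses — vs P: P (payoff 3); vs Q: R (payoff 8); vs R: P (payoff 4).
No cell has both players best-responding. For instance, the row player's best reply to R is R, but against R the column player prefers P over R.

None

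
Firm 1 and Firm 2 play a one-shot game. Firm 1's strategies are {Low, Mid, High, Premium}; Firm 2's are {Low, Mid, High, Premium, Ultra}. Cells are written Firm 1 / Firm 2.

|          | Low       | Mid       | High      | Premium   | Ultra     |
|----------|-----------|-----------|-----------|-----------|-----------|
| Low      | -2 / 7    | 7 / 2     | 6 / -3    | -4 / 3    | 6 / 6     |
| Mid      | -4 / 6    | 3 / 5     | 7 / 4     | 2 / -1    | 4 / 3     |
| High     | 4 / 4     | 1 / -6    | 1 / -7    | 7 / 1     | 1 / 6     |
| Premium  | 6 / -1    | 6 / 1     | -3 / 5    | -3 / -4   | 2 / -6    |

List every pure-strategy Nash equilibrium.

None

Check mutual best responses: a cell is a NE iff neither player can gain by unilaterally deviating.
Firm 1's best responses — vs Low: Premium (payoff 6); vs Mid: Low (payoff 7); vs High: Mid (payoff 7); vs Premium: High (payoff 7); vs Ultra: Low (payoff 6).
Firm 2's best responses — vs Low: Low (payoff 7); vs Mid: Low (payoff 6); vs High: Ultra (payoff 6); vs Premium: High (payoff 5).
No cell has both players best-responding. For instance, Firm 1's best reply to Mid is Low, but against Low Firm 2 prefers Low over Mid.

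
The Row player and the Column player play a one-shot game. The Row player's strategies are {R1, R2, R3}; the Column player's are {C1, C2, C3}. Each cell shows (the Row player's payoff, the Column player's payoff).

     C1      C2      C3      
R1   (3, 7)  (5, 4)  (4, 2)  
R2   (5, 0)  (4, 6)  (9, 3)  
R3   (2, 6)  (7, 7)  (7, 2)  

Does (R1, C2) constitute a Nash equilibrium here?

Holding the Column player at C2: the Row player gets 5 from R1 but could get 7 by switching to R3. The Row player has a profitable deviation.

No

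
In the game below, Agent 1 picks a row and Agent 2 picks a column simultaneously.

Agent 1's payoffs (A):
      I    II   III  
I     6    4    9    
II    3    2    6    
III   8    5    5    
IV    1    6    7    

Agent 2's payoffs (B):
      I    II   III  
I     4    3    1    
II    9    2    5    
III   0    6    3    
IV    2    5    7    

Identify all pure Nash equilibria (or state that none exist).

Find each player's best response to every opponent strategy; NE are the intersections.
Agent 1's best responses — vs I: III (payoff 8); vs II: IV (payoff 6); vs III: I (payoff 9).
Agent 2's best responses — vs I: I (payoff 4); vs II: I (payoff 9); vs III: II (payoff 6); vs IV: III (payoff 7).
No cell has both players best-responding. For instance, Agent 1's best reply to III is I, but against I Agent 2 prefers I over III.

None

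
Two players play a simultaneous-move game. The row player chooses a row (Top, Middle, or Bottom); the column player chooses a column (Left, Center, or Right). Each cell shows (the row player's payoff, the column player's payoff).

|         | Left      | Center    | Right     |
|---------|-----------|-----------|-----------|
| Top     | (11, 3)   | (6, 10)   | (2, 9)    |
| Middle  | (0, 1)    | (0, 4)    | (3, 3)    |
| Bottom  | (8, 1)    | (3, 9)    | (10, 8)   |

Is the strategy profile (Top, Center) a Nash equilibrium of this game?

Holding the column player at Center: the row player gets 6 from Top, versus 0 from Middle, 3 from Bottom. No profitable deviation for the row player.
Holding the row player at Top: the column player gets 10 from Center, versus 3 from Left, 9 from Right. No profitable deviation for the column player either.

Yes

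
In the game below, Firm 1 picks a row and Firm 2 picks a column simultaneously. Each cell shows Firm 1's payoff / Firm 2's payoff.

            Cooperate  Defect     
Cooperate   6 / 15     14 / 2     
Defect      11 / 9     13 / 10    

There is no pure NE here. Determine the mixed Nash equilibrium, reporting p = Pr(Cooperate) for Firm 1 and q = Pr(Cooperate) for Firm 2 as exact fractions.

p = 1/14, q = 1/6

Each player's mixing probability is pinned down by making the *other* player indifferent.
Firm 2 indifferent between Cooperate and Defect: p·15 + (1−p)·9 = p·2 + (1−p)·10 ⟹ 9 + 6p = 10 + (-8)p ⟹ p = 1/14.
Firm 1 indifferent between Cooperate and Defect: q·6 + (1−q)·14 = q·11 + (1−q)·13 ⟹ 14 + (-8)q = 13 + (-2)q ⟹ q = 1/6.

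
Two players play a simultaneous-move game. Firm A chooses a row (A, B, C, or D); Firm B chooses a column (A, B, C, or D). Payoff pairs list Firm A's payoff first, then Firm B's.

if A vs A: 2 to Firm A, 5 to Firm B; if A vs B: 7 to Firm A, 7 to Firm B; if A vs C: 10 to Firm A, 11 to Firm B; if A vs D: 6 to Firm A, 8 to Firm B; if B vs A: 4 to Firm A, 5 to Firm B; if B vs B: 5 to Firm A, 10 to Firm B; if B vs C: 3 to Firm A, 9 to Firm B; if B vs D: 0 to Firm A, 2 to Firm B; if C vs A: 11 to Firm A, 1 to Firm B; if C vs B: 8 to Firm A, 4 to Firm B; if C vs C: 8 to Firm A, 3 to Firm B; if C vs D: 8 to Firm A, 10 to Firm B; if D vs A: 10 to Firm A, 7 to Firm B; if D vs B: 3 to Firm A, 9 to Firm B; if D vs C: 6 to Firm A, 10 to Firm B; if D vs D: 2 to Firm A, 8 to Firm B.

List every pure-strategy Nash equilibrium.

Find each player's best response to every opponent strategy; NE are the intersections.
Firm A's best responses — vs A: C (payoff 11); vs B: C (payoff 8); vs C: A (payoff 10); vs D: C (payoff 8).
Firm B's best responses — vs A: C (payoff 11); vs B: B (payoff 10); vs C: D (payoff 10); vs D: C (payoff 10).
Mutual best responses occur at (A, C) and (C, D); at each, neither player gains by switching.

(A, C) and (C, D)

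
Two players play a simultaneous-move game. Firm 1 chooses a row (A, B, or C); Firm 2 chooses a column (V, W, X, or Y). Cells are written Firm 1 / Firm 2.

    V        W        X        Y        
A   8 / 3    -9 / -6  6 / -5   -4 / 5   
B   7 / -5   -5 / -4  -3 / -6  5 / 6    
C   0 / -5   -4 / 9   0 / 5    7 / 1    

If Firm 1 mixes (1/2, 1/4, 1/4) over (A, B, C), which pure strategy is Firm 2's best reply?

Y

Compute Firm 2's expected payoff from each pure strategy against the given mix.
V: (1/2)·3 + (1/4)·(-5) + (1/4)·(-5) = -1
W: (1/2)·(-6) + (1/4)·(-4) + (1/4)·9 = -7/4
X: (1/2)·(-5) + (1/4)·(-6) + (1/4)·5 = -11/4
Y: (1/2)·5 + (1/4)·6 + (1/4)·1 = 17/4
Highest expected payoff is 17/4, from Y.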